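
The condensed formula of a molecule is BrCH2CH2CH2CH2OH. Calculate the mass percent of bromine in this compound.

Element totals:
  C: 4
  H: 9
  Br: 1
  O: 1
Molecular formula: C4H9BrO.
Molar mass = 153.019 g/mol.
Mass from Br: 1 × 79.904 = 79.904 g/mol.
%Br = 79.904 / 153.019 × 100 = 52.22%.

52.22%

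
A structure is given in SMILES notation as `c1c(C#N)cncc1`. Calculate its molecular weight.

Atom tally by fragment:
  pyridine ring core → C:5 H:5 N:1
  (− 1 ring H displaced by substituents)
  + CN → C:1 N:1
Element totals:
  C: 6
  H: 4
  N: 2
Molecular formula: C6H4N2.
  M = 6(12.011) + 4(1.008) + 2(14.007)
    = 72.066 + 4.032 + 28.014 = 104.112

104.11 g/mol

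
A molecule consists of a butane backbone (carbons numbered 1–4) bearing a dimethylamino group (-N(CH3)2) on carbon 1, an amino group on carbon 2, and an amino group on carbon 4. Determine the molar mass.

131.22 g/mol

Atom tally by fragment:
  (CH3)2NCH2 → C:3 H:8 N:1
  CH(NH2) → C:1 H:3 N:1
  CH2 → C:1 H:2
  CH2NH2 → C:1 H:4 N:1
Element totals:
  C: 6
  H: 17
  N: 3
Molecular formula: C6H17N3.
  M = 6(12.011) + 17(1.008) + 3(14.007)
    = 72.066 + 17.136 + 42.021 = 131.223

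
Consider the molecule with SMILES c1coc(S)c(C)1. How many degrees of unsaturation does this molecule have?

Atom tally by fragment:
  furan ring core → C:4 H:4 O:1
  (− 2 ring H displaced by substituents)
  + SH → S:1 H:1
  + CH3 → C:1 H:3
Element totals:
  C: 5
  H: 6
  O: 1
  S: 1
Molecular formula: C5H6OS.
DoU = (2C + 2 + N − H − X) / 2 = (2·5 + 2 + 0 − 6 − 0) / 2 = 3.

3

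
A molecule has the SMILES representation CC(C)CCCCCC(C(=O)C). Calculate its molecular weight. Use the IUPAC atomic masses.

Atom tally by fragment:
  CH3 → C:1 H:3
  CH(CH3) → C:2 H:4
  CH2 → C:1 H:2
  CH2 → C:1 H:2
  CH2 → C:1 H:2
  CH2 → C:1 H:2
  CH2 → C:1 H:2
  CH2COCH3 → C:3 H:5 O:1
Element totals:
  C: 11
  H: 22
  O: 1
Molecular formula: C11H22O.
  M = 11(12.011) + 22(1.008) + 15.999
    = 132.121 + 22.176 + 15.999 = 170.296

170.30 g/mol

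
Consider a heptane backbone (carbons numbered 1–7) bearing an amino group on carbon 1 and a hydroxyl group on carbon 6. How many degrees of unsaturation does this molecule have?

0

Atom tally by fragment:
  H2NCH2 → C:1 H:4 N:1
  CH2 → C:1 H:2
  CH2 → C:1 H:2
  CH2 → C:1 H:2
  CH2 → C:1 H:2
  CH(OH) → C:1 H:2 O:1
  CH3 → C:1 H:3
Element totals:
  C: 7
  H: 17
  N: 1
  O: 1
Molecular formula: C7H17NO.
DoU = (2C + 2 + N − H − X) / 2 = (2·7 + 2 + 1 − 17 − 0) / 2 = 0.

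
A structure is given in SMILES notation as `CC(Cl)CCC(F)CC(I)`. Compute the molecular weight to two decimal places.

Atom tally by fragment:
  CH3 → C:1 H:3
  CH(Cl) → C:1 H:1 Cl:1
  CH2 → C:1 H:2
  CH2 → C:1 H:2
  CH(F) → C:1 H:1 F:1
  CH2 → C:1 H:2
  CH2I → C:1 H:2 I:1
Element totals:
  C: 7
  H: 13
  Cl: 1
  F: 1
  I: 1
Molecular formula: C7H13ClFI.
  M = 7(12.011) + 13(1.008) + 35.45 + 18.998 + 126.904
    = 84.077 + 13.104 + 35.450 + 18.998 + 126.904 = 278.533

278.53 g/mol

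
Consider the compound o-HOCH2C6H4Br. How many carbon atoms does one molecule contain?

Atom tally by fragment:
  benzene ring core → C:6 H:6
  (− 2 ring H displaced by substituents)
  + CH2OH → C:1 H:3 O:1
  + Br → Br:1
Element totals:
  C: 7
  H: 7
  Br: 1
  O: 1

7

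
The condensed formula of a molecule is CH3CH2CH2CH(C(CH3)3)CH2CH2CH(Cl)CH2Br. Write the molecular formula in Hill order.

Atom tally by fragment:
  CH3 → C:1 H:3
  CH2 → C:1 H:2
  CH2 → C:1 H:2
  CH(C(CH3)3) → C:5 H:10
  CH2 → C:1 H:2
  CH2 → C:1 H:2
  CH(Cl) → C:1 H:1 Cl:1
  CH2Br → C:1 H:2 Br:1
Element totals:
  C: 12
  H: 24
  Br: 1
  Cl: 1

C12H24BrCl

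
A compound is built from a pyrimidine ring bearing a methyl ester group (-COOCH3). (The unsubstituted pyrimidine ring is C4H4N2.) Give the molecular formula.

C6H6N2O2

Atom tally by fragment:
  pyrimidine ring core → C:4 H:4 N:2
  (− 1 ring H displaced by substituents)
  + COOCH3 → C:2 H:3 O:2
Element totals:
  C: 6
  H: 6
  N: 2
  O: 2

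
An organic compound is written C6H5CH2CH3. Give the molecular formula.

C8H10

Element totals:
  C: 8
  H: 10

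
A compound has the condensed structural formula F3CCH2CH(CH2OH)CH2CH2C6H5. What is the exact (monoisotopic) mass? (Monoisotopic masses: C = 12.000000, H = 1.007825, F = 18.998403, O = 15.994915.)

Atom tally by fragment:
  F3CCH2 → C:2 H:2 F:3
  CH(CH2OH) → C:2 H:4 O:1
  CH2 → C:1 H:2
  CH2C6H5 → C:7 H:7
Element totals:
  C: 12
  H: 15
  F: 3
  O: 1
Molecular formula: C12H15F3O.
  M = 12(12.0) + 15(1.007825) + 3(18.998403) + 15.994915
    = 144.000000 + 15.117375 + 56.995209 + 15.994915 = 232.107499

232.1075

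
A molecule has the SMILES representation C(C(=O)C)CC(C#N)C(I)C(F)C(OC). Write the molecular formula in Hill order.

Atom tally by fragment:
  CH3COCH2 → C:3 H:5 O:1
  CH2 → C:1 H:2
  CH(CN) → C:2 H:1 N:1
  CH(I) → C:1 H:1 I:1
  CH(F) → C:1 H:1 F:1
  CH2OCH3 → C:2 H:5 O:1
Element totals:
  C: 10
  H: 15
  F: 1
  I: 1
  N: 1
  O: 2

C10H15FINO2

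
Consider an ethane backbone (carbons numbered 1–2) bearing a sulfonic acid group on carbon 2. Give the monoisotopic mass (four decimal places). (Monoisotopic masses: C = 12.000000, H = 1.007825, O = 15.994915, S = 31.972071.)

Atom tally by fragment:
  CH3 → C:1 H:3
  CH2SO3H → C:1 H:3 S:1 O:3
Element totals:
  C: 2
  H: 6
  O: 3
  S: 1
Molecular formula: C2H6O3S.
  M = 2(12.0) + 6(1.007825) + 3(15.994915) + 31.972071
    = 24.000000 + 6.046950 + 47.984745 + 31.972071 = 110.003766

110.0038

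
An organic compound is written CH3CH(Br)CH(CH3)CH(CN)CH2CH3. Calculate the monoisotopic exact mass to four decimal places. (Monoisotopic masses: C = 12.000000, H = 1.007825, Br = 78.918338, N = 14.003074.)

203.0310

Atom tally by fragment:
  CH3 → C:1 H:3
  CH(Br) → C:1 H:1 Br:1
  CH(CH3) → C:2 H:4
  CH(CN) → C:2 H:1 N:1
  CH2 → C:1 H:2
  CH3 → C:1 H:3
Element totals:
  C: 8
  H: 14
  Br: 1
  N: 1
Molecular formula: C8H14BrN.
  M = 8(12.0) + 14(1.007825) + 78.918338 + 14.003074
    = 96.000000 + 14.109550 + 78.918338 + 14.003074 = 203.030962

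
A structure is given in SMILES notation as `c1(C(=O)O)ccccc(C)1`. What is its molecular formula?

C8H8O2

Atom tally by fragment:
  benzene ring core → C:6 H:6
  (− 2 ring H displaced by substituents)
  + COOH → C:1 H:1 O:2
  + CH3 → C:1 H:3
Element totals:
  C: 8
  H: 8
  O: 2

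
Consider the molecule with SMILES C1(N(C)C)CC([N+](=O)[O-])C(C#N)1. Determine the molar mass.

169.18 g/mol

Atom tally by fragment:
  cyclobutane ring core → C:4 H:8
  (− 3 ring H displaced by substituents)
  + N(CH3)2 → N:1 C:2 H:6
  + NO2 → N:1 O:2
  + CN → C:1 N:1
Element totals:
  C: 7
  H: 11
  N: 3
  O: 2
Molecular formula: C7H11N3O2.
  M = 7(12.011) + 11(1.008) + 3(14.007) + 2(15.999)
    = 84.077 + 11.088 + 42.021 + 31.998 = 169.184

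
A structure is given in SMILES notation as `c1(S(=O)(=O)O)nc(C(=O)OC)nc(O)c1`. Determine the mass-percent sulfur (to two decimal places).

13.69%

Atom tally by fragment:
  pyrimidine ring core → C:4 H:4 N:2
  (− 3 ring H displaced by substituents)
  + SO3H → S:1 O:3 H:1
  + COOCH3 → C:2 H:3 O:2
  + OH → O:1 H:1
Element totals:
  C: 6
  H: 6
  N: 2
  O: 6
  S: 1
Molecular formula: C6H6N2O6S.
Molar mass = 234.182 g/mol.
Mass from S: 1 × 32.06 = 32.060 g/mol.
%S = 32.060 / 234.182 × 100 = 13.69%.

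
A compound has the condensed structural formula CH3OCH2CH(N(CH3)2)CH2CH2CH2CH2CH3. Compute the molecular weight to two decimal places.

173.30 g/mol

Atom tally by fragment:
  CH3OCH2 → C:2 H:5 O:1
  CH(N(CH3)2) → C:3 H:7 N:1
  CH2 → C:1 H:2
  CH2 → C:1 H:2
  CH2 → C:1 H:2
  CH2 → C:1 H:2
  CH3 → C:1 H:3
Element totals:
  C: 10
  H: 23
  N: 1
  O: 1
Molecular formula: C10H23NO.
  M = 10(12.011) + 23(1.008) + 14.007 + 15.999
    = 120.110 + 23.184 + 14.007 + 15.999 = 173.300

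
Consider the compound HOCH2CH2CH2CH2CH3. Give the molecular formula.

Atom tally by fragment:
  HOCH2CH2 → C:2 H:5 O:1
  CH2 → C:1 H:2
  CH2 → C:1 H:2
  CH3 → C:1 H:3
Element totals:
  C: 5
  H: 12
  O: 1

C5H12O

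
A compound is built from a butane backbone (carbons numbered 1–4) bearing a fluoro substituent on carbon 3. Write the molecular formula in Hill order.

C4H9F

Atom tally by fragment:
  CH3 → C:1 H:3
  CH2 → C:1 H:2
  CH(F) → C:1 H:1 F:1
  CH3 → C:1 H:3
Element totals:
  C: 4
  H: 9
  F: 1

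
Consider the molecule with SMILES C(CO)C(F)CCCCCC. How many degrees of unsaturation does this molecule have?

0

Atom tally by fragment:
  HOCH2CH2 → C:2 H:5 O:1
  CH(F) → C:1 H:1 F:1
  CH2 → C:1 H:2
  CH2 → C:1 H:2
  CH2 → C:1 H:2
  CH2 → C:1 H:2
  CH2 → C:1 H:2
  CH3 → C:1 H:3
Element totals:
  C: 9
  H: 19
  F: 1
  O: 1
Molecular formula: C9H19FO.
DoU = (2C + 2 + N − H − X) / 2 = (2·9 + 2 + 0 − 19 − 1) / 2 = 0.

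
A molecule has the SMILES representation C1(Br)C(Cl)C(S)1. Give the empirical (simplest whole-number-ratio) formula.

C3H4BrClS

Atom tally by fragment:
  cyclopropane ring core → C:3 H:6
  (− 3 ring H displaced by substituents)
  + Br → Br:1
  + Cl → Cl:1
  + SH → S:1 H:1
Element totals:
  C: 3
  H: 4
  Br: 1
  Cl: 1
  S: 1
Molecular formula: C3H4BrClS.
gcd of subscripts (1, 3, 1, 4, 1) = 1, so the empirical formula equals the molecular formula.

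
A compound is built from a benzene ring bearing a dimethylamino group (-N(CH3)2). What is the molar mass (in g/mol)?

121.18 g/mol

Atom tally by fragment:
  benzene ring core → C:6 H:6
  (− 1 ring H displaced by substituents)
  + N(CH3)2 → N:1 C:2 H:6
Element totals:
  C: 8
  H: 11
  N: 1
Molecular formula: C8H11N.
  M = 8(12.011) + 11(1.008) + 14.007
    = 96.088 + 11.088 + 14.007 = 121.183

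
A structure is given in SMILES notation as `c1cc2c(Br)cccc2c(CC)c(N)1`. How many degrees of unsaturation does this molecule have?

7

Atom tally by fragment:
  naphthalene ring system core → C:10 H:8
  (− 3 ring H displaced by substituents)
  + Br → Br:1
  + C2H5 → C:2 H:5
  + NH2 → N:1 H:2
Element totals:
  C: 12
  H: 12
  Br: 1
  N: 1
Molecular formula: C12H12BrN.
DoU = (2C + 2 + N − H − X) / 2 = (2·12 + 2 + 1 − 12 − 1) / 2 = 7.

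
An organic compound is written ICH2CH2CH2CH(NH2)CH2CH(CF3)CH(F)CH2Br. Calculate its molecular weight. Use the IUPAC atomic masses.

420.03 g/mol

Atom tally by fragment:
  ICH2 → C:1 H:2 I:1
  CH2 → C:1 H:2
  CH2 → C:1 H:2
  CH(NH2) → C:1 H:3 N:1
  CH2 → C:1 H:2
  CH(CF3) → C:2 H:1 F:3
  CH(F) → C:1 H:1 F:1
  CH2Br → C:1 H:2 Br:1
Element totals:
  C: 9
  H: 15
  Br: 1
  F: 4
  I: 1
  N: 1
Molecular formula: C9H15BrF4IN.
  M = 9(12.011) + 15(1.008) + 79.904 + 4(18.998) + 126.904 + 14.007
    = 108.099 + 15.120 + 79.904 + 75.992 + 126.904 + 14.007 = 420.026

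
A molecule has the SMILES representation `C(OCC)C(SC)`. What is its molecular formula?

Atom tally by fragment:
  C2H5OCH2 → C:3 H:7 O:1
  CH2SCH3 → C:2 H:5 S:1
Element totals:
  C: 5
  H: 12
  O: 1
  S: 1

C5H12OS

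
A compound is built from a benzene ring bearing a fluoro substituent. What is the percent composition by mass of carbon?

Atom tally by fragment:
  benzene ring core → C:6 H:6
  (− 1 ring H displaced by substituents)
  + F → F:1
Element totals:
  C: 6
  H: 5
  F: 1
Molecular formula: C6H5F.
Molar mass = 96.104 g/mol.
Mass from C: 6 × 12.011 = 72.066 g/mol.
%C = 72.066 / 96.104 × 100 = 74.99%.

74.99%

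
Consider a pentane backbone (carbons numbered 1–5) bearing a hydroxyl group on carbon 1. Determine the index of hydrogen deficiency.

Atom tally by fragment:
  HOCH2 → C:1 H:3 O:1
  CH2 → C:1 H:2
  CH2 → C:1 H:2
  CH2 → C:1 H:2
  CH3 → C:1 H:3
Element totals:
  C: 5
  H: 12
  O: 1
Molecular formula: C5H12O.
DoU = (2C + 2 + N − H − X) / 2 = (2·5 + 2 + 0 − 12 − 0) / 2 = 0.

0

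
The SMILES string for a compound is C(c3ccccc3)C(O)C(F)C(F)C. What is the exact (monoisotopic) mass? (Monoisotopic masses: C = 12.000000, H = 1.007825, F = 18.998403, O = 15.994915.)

200.1013

Atom tally by fragment:
  C6H5CH2 → C:7 H:7
  CH(OH) → C:1 H:2 O:1
  CH(F) → C:1 H:1 F:1
  CH(F) → C:1 H:1 F:1
  CH3 → C:1 H:3
Element totals:
  C: 11
  H: 14
  F: 2
  O: 1
Molecular formula: C11H14F2O.
  M = 11(12.0) + 14(1.007825) + 2(18.998403) + 15.994915
    = 132.000000 + 14.109550 + 37.996806 + 15.994915 = 200.101271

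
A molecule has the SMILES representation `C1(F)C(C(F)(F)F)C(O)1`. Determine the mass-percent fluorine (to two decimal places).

Atom tally by fragment:
  cyclopropane ring core → C:3 H:6
  (− 3 ring H displaced by substituents)
  + F → F:1
  + CF3 → C:1 F:3
  + OH → O:1 H:1
Element totals:
  C: 4
  H: 4
  F: 4
  O: 1
Molecular formula: C4H4F4O.
Molar mass = 144.067 g/mol.
Mass from F: 4 × 18.998 = 75.992 g/mol.
%F = 75.992 / 144.067 × 100 = 52.75%.

52.75%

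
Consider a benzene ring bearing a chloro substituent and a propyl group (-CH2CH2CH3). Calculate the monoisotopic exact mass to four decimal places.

Atom tally by fragment:
  benzene ring core → C:6 H:6
  (− 2 ring H displaced by substituents)
  + Cl → Cl:1
  + CH2CH2CH3 → C:3 H:7
Element totals:
  C: 9
  H: 11
  Cl: 1
Molecular formula: C9H11Cl.
  M = 9(12.0) + 11(1.007825) + 34.968853
    = 108.000000 + 11.086075 + 34.968853 = 154.054928

154.0549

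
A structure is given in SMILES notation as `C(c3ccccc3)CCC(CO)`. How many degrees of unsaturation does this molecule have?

Atom tally by fragment:
  C6H5CH2 → C:7 H:7
  CH2 → C:1 H:2
  CH2 → C:1 H:2
  CH2CH2OH → C:2 H:5 O:1
Element totals:
  C: 11
  H: 16
  O: 1
Molecular formula: C11H16O.
DoU = (2C + 2 + N − H − X) / 2 = (2·11 + 2 + 0 − 16 − 0) / 2 = 4.

4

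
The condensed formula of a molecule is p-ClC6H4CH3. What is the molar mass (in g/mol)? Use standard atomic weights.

126.58 g/mol

Element totals:
  C: 7
  H: 7
  Cl: 1
Molecular formula: C7H7Cl.
  M = 7(12.011) + 7(1.008) + 35.45
    = 84.077 + 7.056 + 35.450 = 126.583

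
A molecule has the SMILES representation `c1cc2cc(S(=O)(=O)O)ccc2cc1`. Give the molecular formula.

Atom tally by fragment:
  naphthalene ring system core → C:10 H:8
  (− 1 ring H displaced by substituents)
  + SO3H → S:1 O:3 H:1
Element totals:
  C: 10
  H: 8
  O: 3
  S: 1

C10H8O3S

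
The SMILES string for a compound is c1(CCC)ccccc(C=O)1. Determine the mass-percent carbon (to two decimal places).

81.04%

Atom tally by fragment:
  benzene ring core → C:6 H:6
  (− 2 ring H displaced by substituents)
  + CH2CH2CH3 → C:3 H:7
  + CHO → C:1 H:1 O:1
Element totals:
  C: 10
  H: 12
  O: 1
Molecular formula: C10H12O.
Molar mass = 148.205 g/mol.
Mass from C: 10 × 12.011 = 120.110 g/mol.
%C = 120.110 / 148.205 × 100 = 81.04%.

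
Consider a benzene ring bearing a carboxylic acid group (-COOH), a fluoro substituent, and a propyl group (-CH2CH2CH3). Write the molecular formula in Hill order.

C10H11FO2

Atom tally by fragment:
  benzene ring core → C:6 H:6
  (− 3 ring H displaced by substituents)
  + COOH → C:1 H:1 O:2
  + F → F:1
  + CH2CH2CH3 → C:3 H:7
Element totals:
  C: 10
  H: 11
  F: 1
  O: 2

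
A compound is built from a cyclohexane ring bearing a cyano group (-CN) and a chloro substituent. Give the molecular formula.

Atom tally by fragment:
  cyclohexane ring core → C:6 H:12
  (− 2 ring H displaced by substituents)
  + CN → C:1 N:1
  + Cl → Cl:1
Element totals:
  C: 7
  H: 10
  Cl: 1
  N: 1

C7H10ClN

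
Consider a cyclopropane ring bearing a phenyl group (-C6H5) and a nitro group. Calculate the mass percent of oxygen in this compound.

Atom tally by fragment:
  cyclopropane ring core → C:3 H:6
  (− 2 ring H displaced by substituents)
  + C6H5 → C:6 H:5
  + NO2 → N:1 O:2
Element totals:
  C: 9
  H: 9
  N: 1
  O: 2
Molecular formula: C9H9NO2.
Molar mass = 163.176 g/mol.
Mass from O: 2 × 15.999 = 31.998 g/mol.
%O = 31.998 / 163.176 × 100 = 19.61%.

19.61%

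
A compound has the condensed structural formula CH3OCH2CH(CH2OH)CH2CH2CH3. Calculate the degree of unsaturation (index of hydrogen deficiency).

Element totals:
  C: 7
  H: 16
  O: 2
Molecular formula: C7H16O2.
DoU = (2C + 2 + N − H − X) / 2 = (2·7 + 2 + 0 − 16 − 0) / 2 = 0.

0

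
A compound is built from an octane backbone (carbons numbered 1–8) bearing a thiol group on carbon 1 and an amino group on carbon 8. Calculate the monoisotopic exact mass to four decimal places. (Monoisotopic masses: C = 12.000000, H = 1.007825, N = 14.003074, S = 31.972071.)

161.1238

Atom tally by fragment:
  HSCH2 → C:1 H:3 S:1
  CH2 → C:1 H:2
  CH2 → C:1 H:2
  CH2 → C:1 H:2
  CH2 → C:1 H:2
  CH2 → C:1 H:2
  CH2 → C:1 H:2
  CH2NH2 → C:1 H:4 N:1
Element totals:
  C: 8
  H: 19
  N: 1
  S: 1
Molecular formula: C8H19NS.
  M = 8(12.0) + 19(1.007825) + 14.003074 + 31.972071
    = 96.000000 + 19.148675 + 14.003074 + 31.972071 = 161.123820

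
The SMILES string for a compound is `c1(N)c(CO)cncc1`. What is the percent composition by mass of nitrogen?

Atom tally by fragment:
  pyridine ring core → C:5 H:5 N:1
  (− 2 ring H displaced by substituents)
  + NH2 → N:1 H:2
  + CH2OH → C:1 H:3 O:1
Element totals:
  C: 6
  H: 8
  N: 2
  O: 1
Molecular formula: C6H8N2O.
Molar mass = 124.143 g/mol.
Mass from N: 2 × 14.007 = 28.014 g/mol.
%N = 28.014 / 124.143 × 100 = 22.57%.

22.57%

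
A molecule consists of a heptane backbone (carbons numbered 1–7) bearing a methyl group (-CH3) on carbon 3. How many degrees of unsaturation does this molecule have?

0

Atom tally by fragment:
  CH3 → C:1 H:3
  CH2 → C:1 H:2
  CH(CH3) → C:2 H:4
  CH2 → C:1 H:2
  CH2 → C:1 H:2
  CH2 → C:1 H:2
  CH3 → C:1 H:3
Element totals:
  C: 8
  H: 18
Molecular formula: C8H18.
DoU = (2C + 2 + N − H − X) / 2 = (2·8 + 2 + 0 − 18 − 0) / 2 = 0.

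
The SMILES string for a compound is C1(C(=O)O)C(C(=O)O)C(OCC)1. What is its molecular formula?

Atom tally by fragment:
  cyclopropane ring core → C:3 H:6
  (− 3 ring H displaced by substituents)
  + COOH → C:1 H:1 O:2
  + COOH → C:1 H:1 O:2
  + OC2H5 → C:2 H:5 O:1
Element totals:
  C: 7
  H: 10
  O: 5

C7H10O5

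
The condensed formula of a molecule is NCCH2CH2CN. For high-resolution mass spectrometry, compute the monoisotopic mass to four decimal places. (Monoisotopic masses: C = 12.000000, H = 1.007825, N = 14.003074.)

Atom tally by fragment:
  NCCH2 → C:2 H:2 N:1
  CH2CN → C:2 H:2 N:1
Element totals:
  C: 4
  H: 4
  N: 2
Molecular formula: C4H4N2.
  M = 4(12.0) + 4(1.007825) + 2(14.003074)
    = 48.000000 + 4.031300 + 28.006148 = 80.037448

80.0374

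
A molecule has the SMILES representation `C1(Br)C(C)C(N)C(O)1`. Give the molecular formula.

Atom tally by fragment:
  cyclobutane ring core → C:4 H:8
  (− 4 ring H displaced by substituents)
  + Br → Br:1
  + CH3 → C:1 H:3
  + NH2 → N:1 H:2
  + OH → O:1 H:1
Element totals:
  C: 5
  H: 10
  Br: 1
  N: 1
  O: 1

C5H10BrNO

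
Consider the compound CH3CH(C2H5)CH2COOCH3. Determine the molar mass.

Atom tally by fragment:
  CH3 → C:1 H:3
  CH(C2H5) → C:3 H:6
  CH2COOCH3 → C:3 H:5 O:2
Element totals:
  C: 7
  H: 14
  O: 2
Molecular formula: C7H14O2.
  M = 7(12.011) + 14(1.008) + 2(15.999)
    = 84.077 + 14.112 + 31.998 = 130.187

130.19 g/mol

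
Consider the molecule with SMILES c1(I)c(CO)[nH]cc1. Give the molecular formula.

Atom tally by fragment:
  pyrrole ring core → C:4 H:5 N:1
  (− 2 ring H displaced by substituents)
  + I → I:1
  + CH2OH → C:1 H:3 O:1
Element totals:
  C: 5
  H: 6
  I: 1
  N: 1
  O: 1

C5H6INO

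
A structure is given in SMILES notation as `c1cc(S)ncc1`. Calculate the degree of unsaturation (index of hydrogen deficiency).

Atom tally by fragment:
  pyridine ring core → C:5 H:5 N:1
  (− 1 ring H displaced by substituents)
  + SH → S:1 H:1
Element totals:
  C: 5
  H: 5
  N: 1
  S: 1
Molecular formula: C5H5NS.
DoU = (2C + 2 + N − H − X) / 2 = (2·5 + 2 + 1 − 5 − 0) / 2 = 4.

4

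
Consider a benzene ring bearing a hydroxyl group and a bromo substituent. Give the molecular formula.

C6H5BrO

Atom tally by fragment:
  benzene ring core → C:6 H:6
  (− 2 ring H displaced by substituents)
  + OH → O:1 H:1
  + Br → Br:1
Element totals:
  C: 6
  H: 5
  Br: 1
  O: 1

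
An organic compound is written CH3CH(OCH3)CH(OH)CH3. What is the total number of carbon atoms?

5

Atom tally by fragment:
  CH3 → C:1 H:3
  CH(OCH3) → C:2 H:4 O:1
  CH(OH) → C:1 H:2 O:1
  CH3 → C:1 H:3
Element totals:
  C: 5
  H: 12
  O: 2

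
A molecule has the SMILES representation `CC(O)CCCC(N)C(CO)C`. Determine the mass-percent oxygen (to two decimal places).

18.26%

Atom tally by fragment:
  CH3 → C:1 H:3
  CH(OH) → C:1 H:2 O:1
  CH2 → C:1 H:2
  CH2 → C:1 H:2
  CH2 → C:1 H:2
  CH(NH2) → C:1 H:3 N:1
  CH(CH2OH) → C:2 H:4 O:1
  CH3 → C:1 H:3
Element totals:
  C: 9
  H: 21
  N: 1
  O: 2
Molecular formula: C9H21NO2.
Molar mass = 175.272 g/mol.
Mass from O: 2 × 15.999 = 31.998 g/mol.
%O = 31.998 / 175.272 × 100 = 18.26%.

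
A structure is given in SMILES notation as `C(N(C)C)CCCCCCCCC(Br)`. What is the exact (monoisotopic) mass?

Atom tally by fragment:
  (CH3)2NCH2 → C:3 H:8 N:1
  CH2 → C:1 H:2
  CH2 → C:1 H:2
  CH2 → C:1 H:2
  CH2 → C:1 H:2
  CH2 → C:1 H:2
  CH2 → C:1 H:2
  CH2 → C:1 H:2
  CH2 → C:1 H:2
  CH2Br → C:1 H:2 Br:1
Element totals:
  C: 12
  H: 26
  Br: 1
  N: 1
Molecular formula: C12H26BrN.
  M = 12(12.0) + 26(1.007825) + 78.918338 + 14.003074
    = 144.000000 + 26.203450 + 78.918338 + 14.003074 = 263.124862

263.1249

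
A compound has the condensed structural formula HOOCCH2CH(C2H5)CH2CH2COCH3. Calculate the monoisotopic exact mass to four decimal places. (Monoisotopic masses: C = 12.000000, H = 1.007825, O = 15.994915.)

172.1099

Atom tally by fragment:
  HOOCCH2 → C:2 H:3 O:2
  CH(C2H5) → C:3 H:6
  CH2 → C:1 H:2
  CH2COCH3 → C:3 H:5 O:1
Element totals:
  C: 9
  H: 16
  O: 3
Molecular formula: C9H16O3.
  M = 9(12.0) + 16(1.007825) + 3(15.994915)
    = 108.000000 + 16.125200 + 47.984745 = 172.109945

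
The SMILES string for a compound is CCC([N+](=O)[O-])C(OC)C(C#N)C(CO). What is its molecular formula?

C9H16N2O4

Atom tally by fragment:
  CH3 → C:1 H:3
  CH2 → C:1 H:2
  CH(NO2) → C:1 H:1 N:1 O:2
  CH(OCH3) → C:2 H:4 O:1
  CH(CN) → C:2 H:1 N:1
  CH2CH2OH → C:2 H:5 O:1
Element totals:
  C: 9
  H: 16
  N: 2
  O: 4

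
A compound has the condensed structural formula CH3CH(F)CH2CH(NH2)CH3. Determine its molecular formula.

C5H12FN

Element totals:
  C: 5
  H: 12
  F: 1
  N: 1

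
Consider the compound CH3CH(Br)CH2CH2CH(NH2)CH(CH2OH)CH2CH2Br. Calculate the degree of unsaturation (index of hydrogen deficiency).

Element totals:
  C: 9
  H: 19
  Br: 2
  N: 1
  O: 1
Molecular formula: C9H19Br2NO.
DoU = (2C + 2 + N − H − X) / 2 = (2·9 + 2 + 1 − 19 − 2) / 2 = 0.

0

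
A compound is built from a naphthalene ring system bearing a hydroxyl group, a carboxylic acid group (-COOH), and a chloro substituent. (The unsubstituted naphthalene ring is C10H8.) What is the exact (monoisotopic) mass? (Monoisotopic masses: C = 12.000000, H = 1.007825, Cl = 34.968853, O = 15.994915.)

Atom tally by fragment:
  naphthalene ring system core → C:10 H:8
  (− 3 ring H displaced by substituents)
  + OH → O:1 H:1
  + COOH → C:1 H:1 O:2
  + Cl → Cl:1
Element totals:
  C: 11
  H: 7
  Cl: 1
  O: 3
Molecular formula: C11H7ClO3.
  M = 11(12.0) + 7(1.007825) + 34.968853 + 3(15.994915)
    = 132.000000 + 7.054775 + 34.968853 + 47.984745 = 222.008373

222.0084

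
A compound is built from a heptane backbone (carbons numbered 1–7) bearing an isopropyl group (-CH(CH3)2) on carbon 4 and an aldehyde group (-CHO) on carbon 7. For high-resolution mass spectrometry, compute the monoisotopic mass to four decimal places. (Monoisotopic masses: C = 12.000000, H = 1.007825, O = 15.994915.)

170.1671

Atom tally by fragment:
  CH3 → C:1 H:3
  CH2 → C:1 H:2
  CH2 → C:1 H:2
  CH(CH(CH3)2) → C:4 H:8
  CH2 → C:1 H:2
  CH2 → C:1 H:2
  CH2CHO → C:2 H:3 O:1
Element totals:
  C: 11
  H: 22
  O: 1
Molecular formula: C11H22O.
  M = 11(12.0) + 22(1.007825) + 15.994915
    = 132.000000 + 22.172150 + 15.994915 = 170.167065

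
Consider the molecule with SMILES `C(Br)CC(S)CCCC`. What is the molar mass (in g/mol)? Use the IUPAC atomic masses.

Atom tally by fragment:
  BrCH2 → C:1 H:2 Br:1
  CH2 → C:1 H:2
  CH(SH) → C:1 H:2 S:1
  CH2 → C:1 H:2
  CH2 → C:1 H:2
  CH2 → C:1 H:2
  CH3 → C:1 H:3
Element totals:
  C: 7
  H: 15
  Br: 1
  S: 1
Molecular formula: C7H15BrS.
  M = 7(12.011) + 15(1.008) + 79.904 + 32.06
    = 84.077 + 15.120 + 79.904 + 32.060 = 211.161

211.16 g/mol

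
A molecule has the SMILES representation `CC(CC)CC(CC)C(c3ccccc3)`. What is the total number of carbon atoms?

15

Atom tally by fragment:
  CH3 → C:1 H:3
  CH(C2H5) → C:3 H:6
  CH2 → C:1 H:2
  CH(C2H5) → C:3 H:6
  CH2C6H5 → C:7 H:7
Element totals:
  C: 15
  H: 24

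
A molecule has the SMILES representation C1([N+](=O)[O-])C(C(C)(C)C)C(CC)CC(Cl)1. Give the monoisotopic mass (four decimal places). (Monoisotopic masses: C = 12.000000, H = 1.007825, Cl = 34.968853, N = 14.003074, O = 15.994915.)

233.1183

Atom tally by fragment:
  cyclopentane ring core → C:5 H:10
  (− 4 ring H displaced by substituents)
  + NO2 → N:1 O:2
  + C(CH3)3 → C:4 H:9
  + C2H5 → C:2 H:5
  + Cl → Cl:1
Element totals:
  C: 11
  H: 20
  Cl: 1
  N: 1
  O: 2
Molecular formula: C11H20ClNO2.
  M = 11(12.0) + 20(1.007825) + 34.968853 + 14.003074 + 2(15.994915)
    = 132.000000 + 20.156500 + 34.968853 + 14.003074 + 31.989830 = 233.118257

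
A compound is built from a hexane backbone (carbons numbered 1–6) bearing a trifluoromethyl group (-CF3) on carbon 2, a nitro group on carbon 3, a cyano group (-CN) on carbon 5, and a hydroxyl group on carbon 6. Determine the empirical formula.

Atom tally by fragment:
  CH3 → C:1 H:3
  CH(CF3) → C:2 H:1 F:3
  CH(NO2) → C:1 H:1 N:1 O:2
  CH2 → C:1 H:2
  CH(CN) → C:2 H:1 N:1
  CH2OH → C:1 H:3 O:1
Element totals:
  C: 8
  H: 11
  F: 3
  N: 2
  O: 3
Molecular formula: C8H11F3N2O3.
gcd of subscripts (8, 3, 11, 2, 3) = 1, so the empirical formula equals the molecular formula.

C8H11F3N2O3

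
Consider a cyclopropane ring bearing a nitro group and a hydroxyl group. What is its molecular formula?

Atom tally by fragment:
  cyclopropane ring core → C:3 H:6
  (− 2 ring H displaced by substituents)
  + NO2 → N:1 O:2
  + OH → O:1 H:1
Element totals:
  C: 3
  H: 5
  N: 1
  O: 3

C3H5NO3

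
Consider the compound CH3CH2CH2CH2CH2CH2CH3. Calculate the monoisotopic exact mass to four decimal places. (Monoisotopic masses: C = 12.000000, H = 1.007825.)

100.1252

Element totals:
  C: 7
  H: 16
Molecular formula: C7H16.
  M = 7(12.0) + 16(1.007825)
    = 84.000000 + 16.125200 = 100.125200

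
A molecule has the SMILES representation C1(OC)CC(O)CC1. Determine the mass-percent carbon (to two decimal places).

Atom tally by fragment:
  cyclopentane ring core → C:5 H:10
  (− 2 ring H displaced by substituents)
  + OCH3 → C:1 H:3 O:1
  + OH → O:1 H:1
Element totals:
  C: 6
  H: 12
  O: 2
Molecular formula: C6H12O2.
Molar mass = 116.160 g/mol.
Mass from C: 6 × 12.011 = 72.066 g/mol.
%C = 72.066 / 116.160 × 100 = 62.04%.

62.04%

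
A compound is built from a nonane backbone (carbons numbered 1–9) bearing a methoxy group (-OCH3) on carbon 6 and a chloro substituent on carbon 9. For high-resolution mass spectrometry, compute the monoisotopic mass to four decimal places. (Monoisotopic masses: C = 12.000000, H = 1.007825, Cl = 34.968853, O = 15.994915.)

Atom tally by fragment:
  CH3 → C:1 H:3
  CH2 → C:1 H:2
  CH2 → C:1 H:2
  CH2 → C:1 H:2
  CH2 → C:1 H:2
  CH(OCH3) → C:2 H:4 O:1
  CH2 → C:1 H:2
  CH2 → C:1 H:2
  CH2Cl → C:1 H:2 Cl:1
Element totals:
  C: 10
  H: 21
  Cl: 1
  O: 1
Molecular formula: C10H21ClO.
  M = 10(12.0) + 21(1.007825) + 34.968853 + 15.994915
    = 120.000000 + 21.164325 + 34.968853 + 15.994915 = 192.128093

192.1281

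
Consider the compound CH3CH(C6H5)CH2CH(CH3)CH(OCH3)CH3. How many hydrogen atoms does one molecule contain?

22

Element totals:
  C: 14
  H: 22
  O: 1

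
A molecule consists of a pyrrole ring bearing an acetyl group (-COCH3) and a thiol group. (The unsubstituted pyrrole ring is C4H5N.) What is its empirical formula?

C6H7NOS

Atom tally by fragment:
  pyrrole ring core → C:4 H:5 N:1
  (− 2 ring H displaced by substituents)
  + COCH3 → C:2 H:3 O:1
  + SH → S:1 H:1
Element totals:
  C: 6
  H: 7
  N: 1
  O: 1
  S: 1
Molecular formula: C6H7NOS.
gcd of subscripts (6, 7, 1, 1, 1) = 1, so the empirical formula equals the molecular formula.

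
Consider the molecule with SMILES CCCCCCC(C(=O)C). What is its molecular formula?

C9H18O

Atom tally by fragment:
  CH3 → C:1 H:3
  CH2 → C:1 H:2
  CH2 → C:1 H:2
  CH2 → C:1 H:2
  CH2 → C:1 H:2
  CH2 → C:1 H:2
  CH2COCH3 → C:3 H:5 O:1
Element totals:
  C: 9
  H: 18
  O: 1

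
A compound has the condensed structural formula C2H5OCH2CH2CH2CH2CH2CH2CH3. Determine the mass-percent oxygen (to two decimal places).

11.09%

Element totals:
  C: 9
  H: 20
  O: 1
Molecular formula: C9H20O.
Molar mass = 144.258 g/mol.
Mass from O: 1 × 15.999 = 15.999 g/mol.
%O = 15.999 / 144.258 × 100 = 11.09%.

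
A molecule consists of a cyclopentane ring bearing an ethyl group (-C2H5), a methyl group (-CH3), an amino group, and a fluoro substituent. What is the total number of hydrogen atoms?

Atom tally by fragment:
  cyclopentane ring core → C:5 H:10
  (− 4 ring H displaced by substituents)
  + C2H5 → C:2 H:5
  + CH3 → C:1 H:3
  + NH2 → N:1 H:2
  + F → F:1
Element totals:
  C: 8
  H: 16
  F: 1
  N: 1

16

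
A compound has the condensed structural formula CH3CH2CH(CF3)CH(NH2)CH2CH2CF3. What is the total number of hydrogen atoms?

13

Element totals:
  C: 8
  H: 13
  F: 6
  N: 1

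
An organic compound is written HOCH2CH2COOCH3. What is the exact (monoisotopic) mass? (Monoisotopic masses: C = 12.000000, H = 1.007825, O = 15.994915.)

104.0473

Element totals:
  C: 4
  H: 8
  O: 3
Molecular formula: C4H8O3.
  M = 4(12.0) + 8(1.007825) + 3(15.994915)
    = 48.000000 + 8.062600 + 47.984745 = 104.047345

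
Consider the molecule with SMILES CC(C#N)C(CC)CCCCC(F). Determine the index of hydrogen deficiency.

2

Atom tally by fragment:
  CH3 → C:1 H:3
  CH(CN) → C:2 H:1 N:1
  CH(C2H5) → C:3 H:6
  CH2 → C:1 H:2
  CH2 → C:1 H:2
  CH2 → C:1 H:2
  CH2 → C:1 H:2
  CH2F → C:1 H:2 F:1
Element totals:
  C: 11
  H: 20
  F: 1
  N: 1
Molecular formula: C11H20FN.
DoU = (2C + 2 + N − H − X) / 2 = (2·11 + 2 + 1 − 20 − 1) / 2 = 2.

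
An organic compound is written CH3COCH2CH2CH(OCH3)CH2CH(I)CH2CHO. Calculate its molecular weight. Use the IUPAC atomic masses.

Atom tally by fragment:
  CH3COCH2 → C:3 H:5 O:1
  CH2 → C:1 H:2
  CH(OCH3) → C:2 H:4 O:1
  CH2 → C:1 H:2
  CH(I) → C:1 H:1 I:1
  CH2CHO → C:2 H:3 O:1
Element totals:
  C: 10
  H: 17
  I: 1
  O: 3
Molecular formula: C10H17IO3.
  M = 10(12.011) + 17(1.008) + 126.904 + 3(15.999)
    = 120.110 + 17.136 + 126.904 + 47.997 = 312.147

312.15 g/mol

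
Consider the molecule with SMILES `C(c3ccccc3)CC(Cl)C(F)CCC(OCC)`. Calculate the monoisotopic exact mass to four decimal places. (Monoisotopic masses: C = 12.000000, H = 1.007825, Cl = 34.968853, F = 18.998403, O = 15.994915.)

Atom tally by fragment:
  C6H5CH2 → C:7 H:7
  CH2 → C:1 H:2
  CH(Cl) → C:1 H:1 Cl:1
  CH(F) → C:1 H:1 F:1
  CH2 → C:1 H:2
  CH2 → C:1 H:2
  CH2OC2H5 → C:3 H:7 O:1
Element totals:
  C: 15
  H: 22
  Cl: 1
  F: 1
  O: 1
Molecular formula: C15H22ClFO.
  M = 15(12.0) + 22(1.007825) + 34.968853 + 18.998403 + 15.994915
    = 180.000000 + 22.172150 + 34.968853 + 18.998403 + 15.994915 = 272.134321

272.1343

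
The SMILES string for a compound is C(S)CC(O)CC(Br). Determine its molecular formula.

C5H11BrOS

Atom tally by fragment:
  HSCH2 → C:1 H:3 S:1
  CH2 → C:1 H:2
  CH(OH) → C:1 H:2 O:1
  CH2 → C:1 H:2
  CH2Br → C:1 H:2 Br:1
Element totals:
  C: 5
  H: 11
  Br: 1
  O: 1
  S: 1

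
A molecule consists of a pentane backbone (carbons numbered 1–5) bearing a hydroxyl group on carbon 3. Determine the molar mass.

Atom tally by fragment:
  CH3 → C:1 H:3
  CH2 → C:1 H:2
  CH(OH) → C:1 H:2 O:1
  CH2 → C:1 H:2
  CH3 → C:1 H:3
Element totals:
  C: 5
  H: 12
  O: 1
Molecular formula: C5H12O.
  M = 5(12.011) + 12(1.008) + 15.999
    = 60.055 + 12.096 + 15.999 = 88.150

88.15 g/mol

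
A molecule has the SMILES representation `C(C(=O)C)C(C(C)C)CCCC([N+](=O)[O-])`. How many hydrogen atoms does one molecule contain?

Atom tally by fragment:
  CH3COCH2 → C:3 H:5 O:1
  CH(CH(CH3)2) → C:4 H:8
  CH2 → C:1 H:2
  CH2 → C:1 H:2
  CH2 → C:1 H:2
  CH2NO2 → C:1 H:2 N:1 O:2
Element totals:
  C: 11
  H: 21
  N: 1
  O: 3

21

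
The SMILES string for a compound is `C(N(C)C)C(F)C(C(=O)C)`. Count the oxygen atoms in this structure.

1

Atom tally by fragment:
  (CH3)2NCH2 → C:3 H:8 N:1
  CH(F) → C:1 H:1 F:1
  CH2COCH3 → C:3 H:5 O:1
Element totals:
  C: 7
  H: 14
  F: 1
  N: 1
  O: 1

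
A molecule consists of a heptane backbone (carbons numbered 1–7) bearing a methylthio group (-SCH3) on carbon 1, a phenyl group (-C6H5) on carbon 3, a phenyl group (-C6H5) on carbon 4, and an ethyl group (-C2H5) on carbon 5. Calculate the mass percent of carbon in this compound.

80.92%

Atom tally by fragment:
  CH3SCH2 → C:2 H:5 S:1
  CH2 → C:1 H:2
  CH(C6H5) → C:7 H:6
  CH(C6H5) → C:7 H:6
  CH(C2H5) → C:3 H:6
  CH2 → C:1 H:2
  CH3 → C:1 H:3
Element totals:
  C: 22
  H: 30
  S: 1
Molecular formula: C22H30S.
Molar mass = 326.542 g/mol.
Mass from C: 22 × 12.011 = 264.242 g/mol.
%C = 264.242 / 326.542 × 100 = 80.92%.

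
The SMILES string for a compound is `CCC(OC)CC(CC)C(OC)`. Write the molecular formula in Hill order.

Atom tally by fragment:
  CH3 → C:1 H:3
  CH2 → C:1 H:2
  CH(OCH3) → C:2 H:4 O:1
  CH2 → C:1 H:2
  CH(C2H5) → C:3 H:6
  CH2OCH3 → C:2 H:5 O:1
Element totals:
  C: 10
  H: 22
  O: 2

C10H22O2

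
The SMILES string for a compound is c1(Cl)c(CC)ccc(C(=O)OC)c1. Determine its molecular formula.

C10H11ClO2

Atom tally by fragment:
  benzene ring core → C:6 H:6
  (− 3 ring H displaced by substituents)
  + Cl → Cl:1
  + C2H5 → C:2 H:5
  + COOCH3 → C:2 H:3 O:2
Element totals:
  C: 10
  H: 11
  Cl: 1
  O: 2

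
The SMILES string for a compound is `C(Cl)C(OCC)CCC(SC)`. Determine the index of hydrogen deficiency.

0

Atom tally by fragment:
  ClCH2 → C:1 H:2 Cl:1
  CH(OC2H5) → C:3 H:6 O:1
  CH2 → C:1 H:2
  CH2 → C:1 H:2
  CH2SCH3 → C:2 H:5 S:1
Element totals:
  C: 8
  H: 17
  Cl: 1
  O: 1
  S: 1
Molecular formula: C8H17ClOS.
DoU = (2C + 2 + N − H − X) / 2 = (2·8 + 2 + 0 − 17 − 1) / 2 = 0.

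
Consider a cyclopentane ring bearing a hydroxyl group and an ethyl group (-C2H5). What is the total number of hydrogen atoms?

Atom tally by fragment:
  cyclopentane ring core → C:5 H:10
  (− 2 ring H displaced by substituents)
  + OH → O:1 H:1
  + C2H5 → C:2 H:5
Element totals:
  C: 7
  H: 14
  O: 1

14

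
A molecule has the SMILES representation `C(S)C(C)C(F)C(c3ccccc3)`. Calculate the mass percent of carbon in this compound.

66.63%

Atom tally by fragment:
  HSCH2 → C:1 H:3 S:1
  CH(CH3) → C:2 H:4
  CH(F) → C:1 H:1 F:1
  CH2C6H5 → C:7 H:7
Element totals:
  C: 11
  H: 15
  F: 1
  S: 1
Molecular formula: C11H15FS.
Molar mass = 198.299 g/mol.
Mass from C: 11 × 12.011 = 132.121 g/mol.
%C = 132.121 / 198.299 × 100 = 66.63%.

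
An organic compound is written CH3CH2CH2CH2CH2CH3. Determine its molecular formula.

C6H14

Element totals:
  C: 6
  H: 14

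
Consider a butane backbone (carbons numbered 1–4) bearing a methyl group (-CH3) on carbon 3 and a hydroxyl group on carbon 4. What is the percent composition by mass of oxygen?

Atom tally by fragment:
  CH3 → C:1 H:3
  CH2 → C:1 H:2
  CH(CH3) → C:2 H:4
  CH2OH → C:1 H:3 O:1
Element totals:
  C: 5
  H: 12
  O: 1
Molecular formula: C5H12O.
Molar mass = 88.150 g/mol.
Mass from O: 1 × 15.999 = 15.999 g/mol.
%O = 15.999 / 88.150 × 100 = 18.15%.

18.15%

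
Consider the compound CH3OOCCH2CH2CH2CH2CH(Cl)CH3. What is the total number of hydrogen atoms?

Atom tally by fragment:
  CH3OOCCH2 → C:3 H:5 O:2
  CH2 → C:1 H:2
  CH2 → C:1 H:2
  CH2 → C:1 H:2
  CH(Cl) → C:1 H:1 Cl:1
  CH3 → C:1 H:3
Element totals:
  C: 8
  H: 15
  Cl: 1
  O: 2

15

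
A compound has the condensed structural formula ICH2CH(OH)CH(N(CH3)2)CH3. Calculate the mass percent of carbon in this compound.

Atom tally by fragment:
  ICH2 → C:1 H:2 I:1
  CH(OH) → C:1 H:2 O:1
  CH(N(CH3)2) → C:3 H:7 N:1
  CH3 → C:1 H:3
Element totals:
  C: 6
  H: 14
  I: 1
  N: 1
  O: 1
Molecular formula: C6H14INO.
Molar mass = 243.088 g/mol.
Mass from C: 6 × 12.011 = 72.066 g/mol.
%C = 72.066 / 243.088 × 100 = 29.65%.

29.65%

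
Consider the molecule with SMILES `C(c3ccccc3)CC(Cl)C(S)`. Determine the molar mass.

200.72 g/mol

Atom tally by fragment:
  C6H5CH2 → C:7 H:7
  CH2 → C:1 H:2
  CH(Cl) → C:1 H:1 Cl:1
  CH2SH → C:1 H:3 S:1
Element totals:
  C: 10
  H: 13
  Cl: 1
  S: 1
Molecular formula: C10H13ClS.
  M = 10(12.011) + 13(1.008) + 35.45 + 32.06
    = 120.110 + 13.104 + 35.450 + 32.060 = 200.724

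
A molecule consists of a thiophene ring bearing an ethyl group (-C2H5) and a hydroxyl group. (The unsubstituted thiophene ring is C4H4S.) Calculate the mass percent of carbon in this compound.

56.22%

Atom tally by fragment:
  thiophene ring core → C:4 H:4 S:1
  (− 2 ring H displaced by substituents)
  + C2H5 → C:2 H:5
  + OH → O:1 H:1
Element totals:
  C: 6
  H: 8
  O: 1
  S: 1
Molecular formula: C6H8OS.
Molar mass = 128.189 g/mol.
Mass from C: 6 × 12.011 = 72.066 g/mol.
%C = 72.066 / 128.189 × 100 = 56.22%.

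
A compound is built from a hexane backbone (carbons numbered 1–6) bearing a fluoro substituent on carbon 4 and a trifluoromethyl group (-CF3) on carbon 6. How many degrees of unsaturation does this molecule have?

0

Atom tally by fragment:
  CH3 → C:1 H:3
  CH2 → C:1 H:2
  CH2 → C:1 H:2
  CH(F) → C:1 H:1 F:1
  CH2 → C:1 H:2
  CH2CF3 → C:2 H:2 F:3
Element totals:
  C: 7
  H: 12
  F: 4
Molecular formula: C7H12F4.
DoU = (2C + 2 + N − H − X) / 2 = (2·7 + 2 + 0 − 12 − 4) / 2 = 0.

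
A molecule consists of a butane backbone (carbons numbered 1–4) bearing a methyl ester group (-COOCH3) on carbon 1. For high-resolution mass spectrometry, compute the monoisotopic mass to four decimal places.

Atom tally by fragment:
  CH3OOCCH2 → C:3 H:5 O:2
  CH2 → C:1 H:2
  CH2 → C:1 H:2
  CH3 → C:1 H:3
Element totals:
  C: 6
  H: 12
  O: 2
Molecular formula: C6H12O2.
  M = 6(12.0) + 12(1.007825) + 2(15.994915)
    = 72.000000 + 12.093900 + 31.989830 = 116.083730

116.0837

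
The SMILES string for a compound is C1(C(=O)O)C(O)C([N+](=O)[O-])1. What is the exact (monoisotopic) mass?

147.0168

Atom tally by fragment:
  cyclopropane ring core → C:3 H:6
  (− 3 ring H displaced by substituents)
  + COOH → C:1 H:1 O:2
  + OH → O:1 H:1
  + NO2 → N:1 O:2
Element totals:
  C: 4
  H: 5
  N: 1
  O: 5
Molecular formula: C4H5NO5.
  M = 4(12.0) + 5(1.007825) + 14.003074 + 5(15.994915)
    = 48.000000 + 5.039125 + 14.003074 + 79.974575 = 147.016774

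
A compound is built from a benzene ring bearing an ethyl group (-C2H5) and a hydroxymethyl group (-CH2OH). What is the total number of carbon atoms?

9

Atom tally by fragment:
  benzene ring core → C:6 H:6
  (− 2 ring H displaced by substituents)
  + C2H5 → C:2 H:5
  + CH2OH → C:1 H:3 O:1
Element totals:
  C: 9
  H: 12
  O: 1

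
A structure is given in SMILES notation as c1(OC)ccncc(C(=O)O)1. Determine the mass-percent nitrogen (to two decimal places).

Atom tally by fragment:
  pyridine ring core → C:5 H:5 N:1
  (− 2 ring H displaced by substituents)
  + OCH3 → C:1 H:3 O:1
  + COOH → C:1 H:1 O:2
Element totals:
  C: 7
  H: 7
  N: 1
  O: 3
Molecular formula: C7H7NO3.
Molar mass = 153.137 g/mol.
Mass from N: 1 × 14.007 = 14.007 g/mol.
%N = 14.007 / 153.137 × 100 = 9.15%.

9.15%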